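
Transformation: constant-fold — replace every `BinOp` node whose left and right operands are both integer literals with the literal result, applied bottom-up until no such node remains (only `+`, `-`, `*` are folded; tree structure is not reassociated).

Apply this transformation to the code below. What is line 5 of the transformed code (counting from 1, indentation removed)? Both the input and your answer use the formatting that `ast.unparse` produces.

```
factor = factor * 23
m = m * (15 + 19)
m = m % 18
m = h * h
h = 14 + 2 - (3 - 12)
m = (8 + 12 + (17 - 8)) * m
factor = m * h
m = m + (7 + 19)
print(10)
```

Transformed code:
factor = factor * 23
m = m * 34
m = m % 18
m = h * h
h = 25
m = 29 * m
factor = m * h
m = m + 26
print(10)

h = 25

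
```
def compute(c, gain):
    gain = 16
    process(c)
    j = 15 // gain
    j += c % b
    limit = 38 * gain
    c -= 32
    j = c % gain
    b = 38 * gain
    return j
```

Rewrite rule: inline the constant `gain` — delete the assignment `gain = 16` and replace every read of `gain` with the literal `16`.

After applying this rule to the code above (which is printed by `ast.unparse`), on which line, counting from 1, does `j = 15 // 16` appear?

Transformed code:
def compute(c, gain):
    process(c)
    j = 15 // 16
    j += c % b
    limit = 38 * 16
    c -= 32
    j = c % 16
    b = 38 * 16
    return j

3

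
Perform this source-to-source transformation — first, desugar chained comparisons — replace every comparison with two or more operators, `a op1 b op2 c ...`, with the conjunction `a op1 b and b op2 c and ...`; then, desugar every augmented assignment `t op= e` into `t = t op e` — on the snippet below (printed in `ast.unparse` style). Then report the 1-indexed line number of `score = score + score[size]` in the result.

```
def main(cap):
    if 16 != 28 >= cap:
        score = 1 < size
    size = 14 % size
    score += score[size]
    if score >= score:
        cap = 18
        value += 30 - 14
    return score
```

Transformed code:
def main(cap):
    if 16 != 28 and 28 >= cap:
        score = 1 < size
    size = 14 % size
    score = score + score[size]
    if score >= score:
        cap = 18
        value = value + (30 - 14)
    return score

5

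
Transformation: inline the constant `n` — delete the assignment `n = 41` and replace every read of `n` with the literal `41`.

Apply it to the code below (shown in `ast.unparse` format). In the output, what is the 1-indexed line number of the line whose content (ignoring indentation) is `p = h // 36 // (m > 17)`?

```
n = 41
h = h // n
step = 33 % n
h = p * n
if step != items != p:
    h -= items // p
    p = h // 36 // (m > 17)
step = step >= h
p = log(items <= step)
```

Transformed code:
h = h // 41
step = 33 % 41
h = p * 41
if step != items != p:
    h -= items // p
    p = h // 36 // (m > 17)
step = step >= h
p = log(items <= step)

6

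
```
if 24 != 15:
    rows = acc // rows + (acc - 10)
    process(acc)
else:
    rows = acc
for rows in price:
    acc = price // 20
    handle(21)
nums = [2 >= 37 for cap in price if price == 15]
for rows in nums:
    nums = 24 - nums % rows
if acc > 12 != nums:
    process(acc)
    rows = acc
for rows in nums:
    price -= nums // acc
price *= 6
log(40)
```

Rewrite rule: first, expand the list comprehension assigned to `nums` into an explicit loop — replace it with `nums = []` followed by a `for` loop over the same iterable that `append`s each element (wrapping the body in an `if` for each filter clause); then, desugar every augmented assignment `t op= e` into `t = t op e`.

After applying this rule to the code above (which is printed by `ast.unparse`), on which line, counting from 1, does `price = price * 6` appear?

Transformed code:
if 24 != 15:
    rows = acc // rows + (acc - 10)
    process(acc)
else:
    rows = acc
for rows in price:
    acc = price // 20
    handle(21)
nums = []
for cap in price:
    if price == 15:
        nums.append(2 >= 37)
for rows in nums:
    nums = 24 - nums % rows
if acc > 12 != nums:
    process(acc)
    rows = acc
for rows in nums:
    price = price - nums // acc
price = price * 6
log(40)

20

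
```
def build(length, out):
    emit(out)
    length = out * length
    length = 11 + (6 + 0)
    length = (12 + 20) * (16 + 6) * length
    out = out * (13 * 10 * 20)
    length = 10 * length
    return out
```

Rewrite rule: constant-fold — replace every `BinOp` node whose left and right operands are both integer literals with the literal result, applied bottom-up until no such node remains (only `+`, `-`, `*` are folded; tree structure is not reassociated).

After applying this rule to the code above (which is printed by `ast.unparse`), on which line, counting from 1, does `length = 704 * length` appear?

Transformed code:
def build(length, out):
    emit(out)
    length = out * length
    length = 17
    length = 704 * length
    out = out * 2600
    length = 10 * length
    return out

5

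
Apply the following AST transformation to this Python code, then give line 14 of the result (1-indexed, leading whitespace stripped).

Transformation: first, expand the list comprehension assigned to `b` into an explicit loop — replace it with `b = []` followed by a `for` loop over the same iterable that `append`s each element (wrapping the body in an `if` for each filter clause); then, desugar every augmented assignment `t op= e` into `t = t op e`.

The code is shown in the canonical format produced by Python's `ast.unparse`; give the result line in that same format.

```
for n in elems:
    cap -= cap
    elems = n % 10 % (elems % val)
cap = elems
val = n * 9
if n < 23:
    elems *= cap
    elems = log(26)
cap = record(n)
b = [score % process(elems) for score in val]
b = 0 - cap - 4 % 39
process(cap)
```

Transformed code:
for n in elems:
    cap = cap - cap
    elems = n % 10 % (elems % val)
cap = elems
val = n * 9
if n < 23:
    elems = elems * cap
    elems = log(26)
cap = record(n)
b = []
for score in val:
    b.append(score % process(elems))
b = 0 - cap - 4 % 39
process(cap)

process(cap)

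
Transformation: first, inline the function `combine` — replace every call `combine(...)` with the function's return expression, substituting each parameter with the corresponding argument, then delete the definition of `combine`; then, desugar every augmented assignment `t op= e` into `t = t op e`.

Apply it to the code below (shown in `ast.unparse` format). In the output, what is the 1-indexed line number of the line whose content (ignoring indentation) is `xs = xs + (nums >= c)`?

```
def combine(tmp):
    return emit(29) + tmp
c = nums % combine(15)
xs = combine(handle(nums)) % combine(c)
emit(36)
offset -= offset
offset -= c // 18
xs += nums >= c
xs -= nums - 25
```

Transformed code:
c = nums % (emit(29) + 15)
xs = (emit(29) + handle(nums)) % (emit(29) + c)
emit(36)
offset = offset - offset
offset = offset - c // 18
xs = xs + (nums >= c)
xs = xs - (nums - 25)

6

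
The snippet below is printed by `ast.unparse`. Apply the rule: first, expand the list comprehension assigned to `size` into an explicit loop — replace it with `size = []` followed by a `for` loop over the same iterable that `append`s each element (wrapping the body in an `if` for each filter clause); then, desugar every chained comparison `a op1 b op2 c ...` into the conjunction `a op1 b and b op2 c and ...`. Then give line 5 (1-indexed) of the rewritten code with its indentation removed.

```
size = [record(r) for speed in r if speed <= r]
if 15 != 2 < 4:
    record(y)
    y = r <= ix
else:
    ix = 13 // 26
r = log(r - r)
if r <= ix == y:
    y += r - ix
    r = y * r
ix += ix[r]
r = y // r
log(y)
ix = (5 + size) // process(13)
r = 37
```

if 15 != 2 and 2 < 4:

Transformed code:
size = []
for speed in r:
    if speed <= r:
        size.append(record(r))
if 15 != 2 and 2 < 4:
    record(y)
    y = r <= ix
else:
    ix = 13 // 26
r = log(r - r)
if r <= ix and ix == y:
    y += r - ix
    r = y * r
ix += ix[r]
r = y // r
log(y)
ix = (5 + size) // process(13)
r = 37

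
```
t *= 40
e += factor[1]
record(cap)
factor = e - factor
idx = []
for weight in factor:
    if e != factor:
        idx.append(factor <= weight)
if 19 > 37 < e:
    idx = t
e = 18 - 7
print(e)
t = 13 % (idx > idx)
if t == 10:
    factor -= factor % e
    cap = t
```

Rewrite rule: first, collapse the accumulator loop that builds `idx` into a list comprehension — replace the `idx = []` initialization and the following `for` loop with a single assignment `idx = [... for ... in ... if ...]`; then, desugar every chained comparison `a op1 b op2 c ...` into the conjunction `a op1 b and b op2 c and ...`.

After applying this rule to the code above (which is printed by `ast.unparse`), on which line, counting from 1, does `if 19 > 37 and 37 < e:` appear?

6

Transformed code:
t *= 40
e += factor[1]
record(cap)
factor = e - factor
idx = [factor <= weight for weight in factor if e != factor]
if 19 > 37 and 37 < e:
    idx = t
e = 18 - 7
print(e)
t = 13 % (idx > idx)
if t == 10:
    factor -= factor % e
    cap = t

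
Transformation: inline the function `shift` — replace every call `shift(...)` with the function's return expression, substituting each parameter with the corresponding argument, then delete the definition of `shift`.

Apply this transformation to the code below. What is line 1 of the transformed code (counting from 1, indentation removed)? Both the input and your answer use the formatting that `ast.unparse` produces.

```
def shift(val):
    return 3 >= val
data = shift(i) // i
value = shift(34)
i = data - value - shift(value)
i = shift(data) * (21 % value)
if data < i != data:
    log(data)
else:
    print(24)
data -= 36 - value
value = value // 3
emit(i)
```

data = (3 >= i) // i

Transformed code:
data = (3 >= i) // i
value = 3 >= 34
i = data - value - (3 >= value)
i = (3 >= data) * (21 % value)
if data < i != data:
    log(data)
else:
    print(24)
data -= 36 - value
value = value // 3
emit(i)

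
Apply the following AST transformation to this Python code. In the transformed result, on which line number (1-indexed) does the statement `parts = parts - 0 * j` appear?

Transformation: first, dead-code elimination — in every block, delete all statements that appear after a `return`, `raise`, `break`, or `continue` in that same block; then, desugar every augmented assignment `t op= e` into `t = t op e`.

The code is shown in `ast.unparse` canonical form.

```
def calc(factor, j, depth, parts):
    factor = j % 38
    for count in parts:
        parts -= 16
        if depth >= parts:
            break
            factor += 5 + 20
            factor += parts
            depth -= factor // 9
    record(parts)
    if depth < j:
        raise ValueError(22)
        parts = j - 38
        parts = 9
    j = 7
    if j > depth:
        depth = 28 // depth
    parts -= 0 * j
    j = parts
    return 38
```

13

Transformed code:
def calc(factor, j, depth, parts):
    factor = j % 38
    for count in parts:
        parts = parts - 16
        if depth >= parts:
            break
    record(parts)
    if depth < j:
        raise ValueError(22)
    j = 7
    if j > depth:
        depth = 28 // depth
    parts = parts - 0 * j
    j = parts
    return 38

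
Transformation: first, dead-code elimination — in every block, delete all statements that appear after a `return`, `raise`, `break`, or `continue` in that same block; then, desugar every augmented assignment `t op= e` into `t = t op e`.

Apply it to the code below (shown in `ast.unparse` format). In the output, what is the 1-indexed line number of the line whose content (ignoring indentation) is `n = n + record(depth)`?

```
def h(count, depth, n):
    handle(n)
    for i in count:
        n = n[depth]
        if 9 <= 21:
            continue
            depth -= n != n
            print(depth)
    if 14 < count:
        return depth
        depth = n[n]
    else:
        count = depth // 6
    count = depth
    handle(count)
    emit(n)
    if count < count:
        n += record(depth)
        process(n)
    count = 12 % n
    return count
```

Transformed code:
def h(count, depth, n):
    handle(n)
    for i in count:
        n = n[depth]
        if 9 <= 21:
            continue
    if 14 < count:
        return depth
    else:
        count = depth // 6
    count = depth
    handle(count)
    emit(n)
    if count < count:
        n = n + record(depth)
        process(n)
    count = 12 % n
    return count

15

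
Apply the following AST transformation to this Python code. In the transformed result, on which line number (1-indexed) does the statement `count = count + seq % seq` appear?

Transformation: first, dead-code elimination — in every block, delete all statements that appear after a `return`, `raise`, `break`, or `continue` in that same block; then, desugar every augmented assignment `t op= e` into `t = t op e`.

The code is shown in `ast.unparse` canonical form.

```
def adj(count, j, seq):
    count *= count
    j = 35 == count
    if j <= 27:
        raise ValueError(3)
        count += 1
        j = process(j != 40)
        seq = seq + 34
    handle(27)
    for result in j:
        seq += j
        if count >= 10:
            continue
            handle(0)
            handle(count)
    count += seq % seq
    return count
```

Transformed code:
def adj(count, j, seq):
    count = count * count
    j = 35 == count
    if j <= 27:
        raise ValueError(3)
    handle(27)
    for result in j:
        seq = seq + j
        if count >= 10:
            continue
    count = count + seq % seq
    return count

11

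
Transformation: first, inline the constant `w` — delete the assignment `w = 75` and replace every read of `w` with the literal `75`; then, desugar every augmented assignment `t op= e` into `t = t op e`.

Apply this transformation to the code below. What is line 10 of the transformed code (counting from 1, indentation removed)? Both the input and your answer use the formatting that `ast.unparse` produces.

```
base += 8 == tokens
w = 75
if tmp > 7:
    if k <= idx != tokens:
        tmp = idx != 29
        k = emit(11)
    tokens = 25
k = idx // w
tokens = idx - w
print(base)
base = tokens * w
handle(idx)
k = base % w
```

base = tokens * 75

Transformed code:
base = base + (8 == tokens)
if tmp > 7:
    if k <= idx != tokens:
        tmp = idx != 29
        k = emit(11)
    tokens = 25
k = idx // 75
tokens = idx - 75
print(base)
base = tokens * 75
handle(idx)
k = base % 75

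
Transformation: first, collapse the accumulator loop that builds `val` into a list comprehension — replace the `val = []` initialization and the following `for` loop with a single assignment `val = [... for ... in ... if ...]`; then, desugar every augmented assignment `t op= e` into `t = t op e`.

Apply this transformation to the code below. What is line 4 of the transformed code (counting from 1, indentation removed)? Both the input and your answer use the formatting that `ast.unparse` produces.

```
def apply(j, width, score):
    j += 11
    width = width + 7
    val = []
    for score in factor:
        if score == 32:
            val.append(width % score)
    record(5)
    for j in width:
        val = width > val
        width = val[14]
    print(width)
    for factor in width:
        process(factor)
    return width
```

val = [width % score for score in factor if score == 32]

Transformed code:
def apply(j, width, score):
    j = j + 11
    width = width + 7
    val = [width % score for score in factor if score == 32]
    record(5)
    for j in width:
        val = width > val
        width = val[14]
    print(width)
    for factor in width:
        process(factor)
    return width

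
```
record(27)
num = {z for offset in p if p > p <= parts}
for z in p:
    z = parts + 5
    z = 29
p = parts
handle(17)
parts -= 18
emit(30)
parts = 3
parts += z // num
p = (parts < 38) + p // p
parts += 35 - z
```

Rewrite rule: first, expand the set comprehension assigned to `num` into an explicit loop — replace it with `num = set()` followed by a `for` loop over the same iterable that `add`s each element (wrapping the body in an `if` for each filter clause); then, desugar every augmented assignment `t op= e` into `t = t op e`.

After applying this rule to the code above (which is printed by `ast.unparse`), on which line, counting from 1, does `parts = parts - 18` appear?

11

Transformed code:
record(27)
num = set()
for offset in p:
    if p > p <= parts:
        num.add(z)
for z in p:
    z = parts + 5
    z = 29
p = parts
handle(17)
parts = parts - 18
emit(30)
parts = 3
parts = parts + z // num
p = (parts < 38) + p // p
parts = parts + (35 - z)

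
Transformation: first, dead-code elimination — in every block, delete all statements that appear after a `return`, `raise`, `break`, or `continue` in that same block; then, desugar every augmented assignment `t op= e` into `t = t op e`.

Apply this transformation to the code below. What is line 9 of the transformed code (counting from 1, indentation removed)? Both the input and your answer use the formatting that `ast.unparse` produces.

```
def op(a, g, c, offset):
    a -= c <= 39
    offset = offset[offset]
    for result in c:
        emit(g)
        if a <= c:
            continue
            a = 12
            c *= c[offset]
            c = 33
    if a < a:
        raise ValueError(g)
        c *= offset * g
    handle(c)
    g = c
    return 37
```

Transformed code:
def op(a, g, c, offset):
    a = a - (c <= 39)
    offset = offset[offset]
    for result in c:
        emit(g)
        if a <= c:
            continue
    if a < a:
        raise ValueError(g)
    handle(c)
    g = c
    return 37

raise ValueError(g)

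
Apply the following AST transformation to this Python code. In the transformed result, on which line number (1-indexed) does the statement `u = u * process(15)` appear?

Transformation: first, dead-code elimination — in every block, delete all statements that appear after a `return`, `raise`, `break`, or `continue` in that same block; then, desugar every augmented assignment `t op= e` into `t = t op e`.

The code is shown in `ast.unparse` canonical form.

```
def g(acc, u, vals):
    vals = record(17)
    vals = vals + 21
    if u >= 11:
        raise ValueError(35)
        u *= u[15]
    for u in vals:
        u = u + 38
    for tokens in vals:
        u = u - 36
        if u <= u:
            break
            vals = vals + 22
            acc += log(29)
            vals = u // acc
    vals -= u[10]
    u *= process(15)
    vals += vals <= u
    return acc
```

Transformed code:
def g(acc, u, vals):
    vals = record(17)
    vals = vals + 21
    if u >= 11:
        raise ValueError(35)
    for u in vals:
        u = u + 38
    for tokens in vals:
        u = u - 36
        if u <= u:
            break
    vals = vals - u[10]
    u = u * process(15)
    vals = vals + (vals <= u)
    return acc

13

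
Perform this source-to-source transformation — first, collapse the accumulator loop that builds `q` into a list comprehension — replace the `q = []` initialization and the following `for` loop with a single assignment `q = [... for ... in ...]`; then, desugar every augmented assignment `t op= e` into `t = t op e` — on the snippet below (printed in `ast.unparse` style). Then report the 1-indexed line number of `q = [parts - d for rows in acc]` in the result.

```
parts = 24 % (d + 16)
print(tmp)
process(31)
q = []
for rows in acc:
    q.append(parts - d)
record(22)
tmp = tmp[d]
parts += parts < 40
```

4

Transformed code:
parts = 24 % (d + 16)
print(tmp)
process(31)
q = [parts - d for rows in acc]
record(22)
tmp = tmp[d]
parts = parts + (parts < 40)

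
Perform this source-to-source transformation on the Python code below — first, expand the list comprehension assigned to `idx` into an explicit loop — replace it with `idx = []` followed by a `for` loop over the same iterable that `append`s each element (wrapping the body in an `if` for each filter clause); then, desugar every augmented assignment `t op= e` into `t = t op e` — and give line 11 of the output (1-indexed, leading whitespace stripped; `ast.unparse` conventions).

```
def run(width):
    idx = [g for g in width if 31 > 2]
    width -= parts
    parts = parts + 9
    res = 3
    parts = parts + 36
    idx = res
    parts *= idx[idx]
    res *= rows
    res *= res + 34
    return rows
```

parts = parts * idx[idx]

Transformed code:
def run(width):
    idx = []
    for g in width:
        if 31 > 2:
            idx.append(g)
    width = width - parts
    parts = parts + 9
    res = 3
    parts = parts + 36
    idx = res
    parts = parts * idx[idx]
    res = res * rows
    res = res * (res + 34)
    return rows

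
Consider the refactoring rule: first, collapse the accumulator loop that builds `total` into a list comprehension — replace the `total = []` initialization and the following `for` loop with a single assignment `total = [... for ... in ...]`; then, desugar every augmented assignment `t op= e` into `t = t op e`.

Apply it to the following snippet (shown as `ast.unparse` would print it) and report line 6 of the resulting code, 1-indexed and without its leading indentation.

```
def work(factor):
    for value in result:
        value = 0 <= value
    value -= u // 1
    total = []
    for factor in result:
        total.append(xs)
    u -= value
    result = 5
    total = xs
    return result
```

u = u - value

Transformed code:
def work(factor):
    for value in result:
        value = 0 <= value
    value = value - u // 1
    total = [xs for factor in result]
    u = u - value
    result = 5
    total = xs
    return result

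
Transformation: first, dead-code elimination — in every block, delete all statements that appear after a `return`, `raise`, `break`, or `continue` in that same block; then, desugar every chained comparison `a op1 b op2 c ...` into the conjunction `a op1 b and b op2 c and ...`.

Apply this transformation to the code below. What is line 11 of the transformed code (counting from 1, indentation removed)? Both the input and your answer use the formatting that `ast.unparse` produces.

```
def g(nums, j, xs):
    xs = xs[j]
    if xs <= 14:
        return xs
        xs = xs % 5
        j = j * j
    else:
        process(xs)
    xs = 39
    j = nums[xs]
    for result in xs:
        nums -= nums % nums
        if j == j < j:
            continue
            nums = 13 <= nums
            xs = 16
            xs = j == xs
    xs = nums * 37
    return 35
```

if j == j and j < j:

Transformed code:
def g(nums, j, xs):
    xs = xs[j]
    if xs <= 14:
        return xs
    else:
        process(xs)
    xs = 39
    j = nums[xs]
    for result in xs:
        nums -= nums % nums
        if j == j and j < j:
            continue
    xs = nums * 37
    return 35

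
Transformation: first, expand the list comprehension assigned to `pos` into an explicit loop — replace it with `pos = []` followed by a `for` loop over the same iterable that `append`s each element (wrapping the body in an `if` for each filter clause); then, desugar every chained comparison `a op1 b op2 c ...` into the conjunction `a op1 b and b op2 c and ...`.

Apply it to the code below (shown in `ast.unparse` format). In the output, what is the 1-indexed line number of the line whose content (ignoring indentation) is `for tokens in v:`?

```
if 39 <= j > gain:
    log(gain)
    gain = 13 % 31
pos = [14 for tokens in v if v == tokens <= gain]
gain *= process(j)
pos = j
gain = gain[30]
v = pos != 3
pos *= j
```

Transformed code:
if 39 <= j and j > gain:
    log(gain)
    gain = 13 % 31
pos = []
for tokens in v:
    if v == tokens and tokens <= gain:
        pos.append(14)
gain *= process(j)
pos = j
gain = gain[30]
v = pos != 3
pos *= j

5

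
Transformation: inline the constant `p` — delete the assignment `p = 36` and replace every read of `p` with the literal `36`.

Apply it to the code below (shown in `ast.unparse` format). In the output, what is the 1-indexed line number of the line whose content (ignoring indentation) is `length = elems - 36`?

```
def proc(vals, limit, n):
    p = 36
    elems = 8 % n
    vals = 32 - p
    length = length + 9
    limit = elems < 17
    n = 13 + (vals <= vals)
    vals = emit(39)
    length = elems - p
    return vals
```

Transformed code:
def proc(vals, limit, n):
    elems = 8 % n
    vals = 32 - 36
    length = length + 9
    limit = elems < 17
    n = 13 + (vals <= vals)
    vals = emit(39)
    length = elems - 36
    return vals

8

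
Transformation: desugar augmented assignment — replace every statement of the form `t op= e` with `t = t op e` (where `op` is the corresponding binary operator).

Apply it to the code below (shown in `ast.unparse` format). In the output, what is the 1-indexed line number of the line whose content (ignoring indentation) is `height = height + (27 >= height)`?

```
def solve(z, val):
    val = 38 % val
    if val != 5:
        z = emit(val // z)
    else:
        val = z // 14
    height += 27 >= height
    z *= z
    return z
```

Transformed code:
def solve(z, val):
    val = 38 % val
    if val != 5:
        z = emit(val // z)
    else:
        val = z // 14
    height = height + (27 >= height)
    z = z * z
    return z

7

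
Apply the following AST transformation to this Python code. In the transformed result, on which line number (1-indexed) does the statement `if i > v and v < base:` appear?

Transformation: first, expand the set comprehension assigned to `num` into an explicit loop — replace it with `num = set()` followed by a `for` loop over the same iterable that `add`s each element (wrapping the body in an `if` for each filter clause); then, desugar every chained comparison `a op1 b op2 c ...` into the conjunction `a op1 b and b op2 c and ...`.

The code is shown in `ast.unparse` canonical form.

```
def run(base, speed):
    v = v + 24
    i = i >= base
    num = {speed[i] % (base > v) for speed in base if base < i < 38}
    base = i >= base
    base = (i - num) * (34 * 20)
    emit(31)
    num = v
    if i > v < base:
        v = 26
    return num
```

Transformed code:
def run(base, speed):
    v = v + 24
    i = i >= base
    num = set()
    for speed in base:
        if base < i and i < 38:
            num.add(speed[i] % (base > v))
    base = i >= base
    base = (i - num) * (34 * 20)
    emit(31)
    num = v
    if i > v and v < base:
        v = 26
    return num

12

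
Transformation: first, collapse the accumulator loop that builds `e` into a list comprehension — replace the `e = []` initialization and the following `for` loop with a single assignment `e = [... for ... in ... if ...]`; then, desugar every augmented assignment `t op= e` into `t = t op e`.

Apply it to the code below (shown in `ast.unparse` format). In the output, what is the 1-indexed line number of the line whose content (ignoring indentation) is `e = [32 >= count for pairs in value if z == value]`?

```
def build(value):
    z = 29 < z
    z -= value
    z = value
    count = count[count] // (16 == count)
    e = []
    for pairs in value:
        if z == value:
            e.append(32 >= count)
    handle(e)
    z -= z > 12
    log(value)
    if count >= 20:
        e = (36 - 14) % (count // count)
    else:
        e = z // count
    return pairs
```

Transformed code:
def build(value):
    z = 29 < z
    z = z - value
    z = value
    count = count[count] // (16 == count)
    e = [32 >= count for pairs in value if z == value]
    handle(e)
    z = z - (z > 12)
    log(value)
    if count >= 20:
        e = (36 - 14) % (count // count)
    else:
        e = z // count
    return pairs

6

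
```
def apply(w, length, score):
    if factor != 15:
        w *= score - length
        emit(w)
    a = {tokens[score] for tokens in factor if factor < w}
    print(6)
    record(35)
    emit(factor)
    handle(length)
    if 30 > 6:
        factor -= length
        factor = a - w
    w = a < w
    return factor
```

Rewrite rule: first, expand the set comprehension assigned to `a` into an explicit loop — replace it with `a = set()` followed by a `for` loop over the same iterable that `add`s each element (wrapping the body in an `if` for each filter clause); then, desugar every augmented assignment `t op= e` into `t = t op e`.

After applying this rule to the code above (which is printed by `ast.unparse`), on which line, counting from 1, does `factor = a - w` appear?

15

Transformed code:
def apply(w, length, score):
    if factor != 15:
        w = w * (score - length)
        emit(w)
    a = set()
    for tokens in factor:
        if factor < w:
            a.add(tokens[score])
    print(6)
    record(35)
    emit(factor)
    handle(length)
    if 30 > 6:
        factor = factor - length
        factor = a - w
    w = a < w
    return factor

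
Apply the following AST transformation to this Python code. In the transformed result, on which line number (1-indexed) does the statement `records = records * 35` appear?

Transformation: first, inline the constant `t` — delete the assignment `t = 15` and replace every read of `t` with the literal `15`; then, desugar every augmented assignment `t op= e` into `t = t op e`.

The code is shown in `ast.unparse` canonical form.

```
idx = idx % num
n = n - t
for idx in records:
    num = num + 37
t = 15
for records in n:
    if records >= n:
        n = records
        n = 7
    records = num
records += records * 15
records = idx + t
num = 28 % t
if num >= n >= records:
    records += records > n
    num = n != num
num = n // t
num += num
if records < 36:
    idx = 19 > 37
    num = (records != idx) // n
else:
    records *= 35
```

22

Transformed code:
idx = idx % num
n = n - 15
for idx in records:
    num = num + 37
for records in n:
    if records >= n:
        n = records
        n = 7
    records = num
records = records + records * 15
records = idx + 15
num = 28 % 15
if num >= n >= records:
    records = records + (records > n)
    num = n != num
num = n // 15
num = num + num
if records < 36:
    idx = 19 > 37
    num = (records != idx) // n
else:
    records = records * 35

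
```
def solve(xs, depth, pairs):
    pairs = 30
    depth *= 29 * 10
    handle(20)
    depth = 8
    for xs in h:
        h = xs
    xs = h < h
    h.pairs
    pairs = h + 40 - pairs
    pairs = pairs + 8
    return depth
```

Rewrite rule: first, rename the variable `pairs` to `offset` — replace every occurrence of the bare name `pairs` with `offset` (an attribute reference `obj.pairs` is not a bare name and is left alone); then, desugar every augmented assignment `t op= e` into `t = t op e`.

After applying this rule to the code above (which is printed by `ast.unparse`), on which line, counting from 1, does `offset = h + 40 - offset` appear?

10

Transformed code:
def solve(xs, depth, offset):
    offset = 30
    depth = depth * (29 * 10)
    handle(20)
    depth = 8
    for xs in h:
        h = xs
    xs = h < h
    h.pairs
    offset = h + 40 - offset
    offset = offset + 8
    return depth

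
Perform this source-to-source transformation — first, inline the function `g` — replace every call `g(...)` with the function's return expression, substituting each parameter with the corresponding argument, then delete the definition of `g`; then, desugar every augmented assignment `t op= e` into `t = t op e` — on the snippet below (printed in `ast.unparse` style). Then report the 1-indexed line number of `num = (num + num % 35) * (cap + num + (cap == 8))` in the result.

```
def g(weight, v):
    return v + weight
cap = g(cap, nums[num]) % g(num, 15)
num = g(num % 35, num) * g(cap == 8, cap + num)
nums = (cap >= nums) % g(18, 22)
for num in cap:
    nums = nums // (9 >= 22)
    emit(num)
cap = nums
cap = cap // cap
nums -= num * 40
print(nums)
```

2

Transformed code:
cap = (nums[num] + cap) % (15 + num)
num = (num + num % 35) * (cap + num + (cap == 8))
nums = (cap >= nums) % (22 + 18)
for num in cap:
    nums = nums // (9 >= 22)
    emit(num)
cap = nums
cap = cap // cap
nums = nums - num * 40
print(nums)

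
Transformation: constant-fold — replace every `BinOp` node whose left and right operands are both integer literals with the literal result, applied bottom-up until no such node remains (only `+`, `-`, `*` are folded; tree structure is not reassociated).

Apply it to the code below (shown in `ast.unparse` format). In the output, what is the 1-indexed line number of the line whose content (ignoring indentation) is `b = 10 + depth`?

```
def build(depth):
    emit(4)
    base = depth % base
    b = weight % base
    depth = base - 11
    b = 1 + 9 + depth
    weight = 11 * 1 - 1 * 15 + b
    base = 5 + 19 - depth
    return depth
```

6

Transformed code:
def build(depth):
    emit(4)
    base = depth % base
    b = weight % base
    depth = base - 11
    b = 10 + depth
    weight = -4 + b
    base = 24 - depth
    return depth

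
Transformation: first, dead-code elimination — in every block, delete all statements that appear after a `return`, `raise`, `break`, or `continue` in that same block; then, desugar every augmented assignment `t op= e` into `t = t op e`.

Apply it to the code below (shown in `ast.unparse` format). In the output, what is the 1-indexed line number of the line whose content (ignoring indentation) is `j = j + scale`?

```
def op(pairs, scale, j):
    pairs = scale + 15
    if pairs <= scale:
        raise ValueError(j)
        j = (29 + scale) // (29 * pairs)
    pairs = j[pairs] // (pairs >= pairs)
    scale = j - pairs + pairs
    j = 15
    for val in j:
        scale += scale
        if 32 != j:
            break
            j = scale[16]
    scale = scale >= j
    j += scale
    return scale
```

Transformed code:
def op(pairs, scale, j):
    pairs = scale + 15
    if pairs <= scale:
        raise ValueError(j)
    pairs = j[pairs] // (pairs >= pairs)
    scale = j - pairs + pairs
    j = 15
    for val in j:
        scale = scale + scale
        if 32 != j:
            break
    scale = scale >= j
    j = j + scale
    return scale

13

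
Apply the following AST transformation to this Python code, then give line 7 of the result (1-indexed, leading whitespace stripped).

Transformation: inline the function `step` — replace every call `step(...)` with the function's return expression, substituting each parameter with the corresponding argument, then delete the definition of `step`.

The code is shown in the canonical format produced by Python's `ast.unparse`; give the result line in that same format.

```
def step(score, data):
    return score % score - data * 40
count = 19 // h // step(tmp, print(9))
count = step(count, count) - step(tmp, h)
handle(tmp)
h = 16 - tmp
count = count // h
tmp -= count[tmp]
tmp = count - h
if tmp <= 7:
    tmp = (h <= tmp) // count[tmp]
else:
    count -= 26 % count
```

Transformed code:
count = 19 // h // (tmp % tmp - print(9) * 40)
count = count % count - count * 40 - (tmp % tmp - h * 40)
handle(tmp)
h = 16 - tmp
count = count // h
tmp -= count[tmp]
tmp = count - h
if tmp <= 7:
    tmp = (h <= tmp) // count[tmp]
else:
    count -= 26 % count

tmp = count - h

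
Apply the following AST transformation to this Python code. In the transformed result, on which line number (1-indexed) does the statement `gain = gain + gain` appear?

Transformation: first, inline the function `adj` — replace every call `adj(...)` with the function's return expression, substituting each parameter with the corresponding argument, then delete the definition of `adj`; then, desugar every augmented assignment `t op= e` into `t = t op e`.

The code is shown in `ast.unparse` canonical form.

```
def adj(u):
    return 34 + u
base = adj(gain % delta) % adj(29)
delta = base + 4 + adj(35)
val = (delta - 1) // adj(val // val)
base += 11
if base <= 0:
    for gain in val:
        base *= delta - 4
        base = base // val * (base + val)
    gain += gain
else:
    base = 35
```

9

Transformed code:
base = (34 + gain % delta) % (34 + 29)
delta = base + 4 + (34 + 35)
val = (delta - 1) // (34 + val // val)
base = base + 11
if base <= 0:
    for gain in val:
        base = base * (delta - 4)
        base = base // val * (base + val)
    gain = gain + gain
else:
    base = 35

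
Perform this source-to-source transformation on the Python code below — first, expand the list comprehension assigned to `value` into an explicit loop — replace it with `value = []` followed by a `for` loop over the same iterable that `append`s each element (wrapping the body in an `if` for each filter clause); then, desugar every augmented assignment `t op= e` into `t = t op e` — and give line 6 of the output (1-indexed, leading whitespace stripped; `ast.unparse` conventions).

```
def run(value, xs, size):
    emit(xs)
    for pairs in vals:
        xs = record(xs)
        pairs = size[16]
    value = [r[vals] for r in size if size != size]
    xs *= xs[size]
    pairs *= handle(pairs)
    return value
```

Transformed code:
def run(value, xs, size):
    emit(xs)
    for pairs in vals:
        xs = record(xs)
        pairs = size[16]
    value = []
    for r in size:
        if size != size:
            value.append(r[vals])
    xs = xs * xs[size]
    pairs = pairs * handle(pairs)
    return value

value = []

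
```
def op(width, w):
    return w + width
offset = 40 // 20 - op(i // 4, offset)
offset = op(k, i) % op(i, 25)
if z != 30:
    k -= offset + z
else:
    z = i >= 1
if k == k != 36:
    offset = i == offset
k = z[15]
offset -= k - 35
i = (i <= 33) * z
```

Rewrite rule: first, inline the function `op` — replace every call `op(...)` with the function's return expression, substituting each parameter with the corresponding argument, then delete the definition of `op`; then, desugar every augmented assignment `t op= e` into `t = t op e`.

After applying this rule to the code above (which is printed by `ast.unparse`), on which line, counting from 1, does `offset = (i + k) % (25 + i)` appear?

Transformed code:
offset = 40 // 20 - (offset + i // 4)
offset = (i + k) % (25 + i)
if z != 30:
    k = k - (offset + z)
else:
    z = i >= 1
if k == k != 36:
    offset = i == offset
k = z[15]
offset = offset - (k - 35)
i = (i <= 33) * z

2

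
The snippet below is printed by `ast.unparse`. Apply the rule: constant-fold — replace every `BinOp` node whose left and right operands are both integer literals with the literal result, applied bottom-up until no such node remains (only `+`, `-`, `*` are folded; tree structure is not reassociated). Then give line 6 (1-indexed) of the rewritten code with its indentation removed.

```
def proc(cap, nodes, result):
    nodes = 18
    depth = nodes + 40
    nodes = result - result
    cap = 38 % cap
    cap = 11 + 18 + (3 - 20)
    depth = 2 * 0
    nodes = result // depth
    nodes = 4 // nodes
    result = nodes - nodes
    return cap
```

Transformed code:
def proc(cap, nodes, result):
    nodes = 18
    depth = nodes + 40
    nodes = result - result
    cap = 38 % cap
    cap = 12
    depth = 0
    nodes = result // depth
    nodes = 4 // nodes
    result = nodes - nodes
    return cap

cap = 12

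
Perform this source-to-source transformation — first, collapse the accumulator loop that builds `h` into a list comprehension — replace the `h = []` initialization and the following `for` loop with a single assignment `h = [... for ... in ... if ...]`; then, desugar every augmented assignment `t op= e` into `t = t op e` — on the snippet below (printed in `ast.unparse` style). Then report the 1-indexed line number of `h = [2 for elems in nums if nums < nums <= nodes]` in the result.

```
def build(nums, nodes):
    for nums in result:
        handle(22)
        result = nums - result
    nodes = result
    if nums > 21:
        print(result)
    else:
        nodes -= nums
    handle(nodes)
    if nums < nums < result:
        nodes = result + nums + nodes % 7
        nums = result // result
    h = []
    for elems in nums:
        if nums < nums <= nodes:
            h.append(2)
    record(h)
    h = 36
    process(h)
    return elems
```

14

Transformed code:
def build(nums, nodes):
    for nums in result:
        handle(22)
        result = nums - result
    nodes = result
    if nums > 21:
        print(result)
    else:
        nodes = nodes - nums
    handle(nodes)
    if nums < nums < result:
        nodes = result + nums + nodes % 7
        nums = result // result
    h = [2 for elems in nums if nums < nums <= nodes]
    record(h)
    h = 36
    process(h)
    return elems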